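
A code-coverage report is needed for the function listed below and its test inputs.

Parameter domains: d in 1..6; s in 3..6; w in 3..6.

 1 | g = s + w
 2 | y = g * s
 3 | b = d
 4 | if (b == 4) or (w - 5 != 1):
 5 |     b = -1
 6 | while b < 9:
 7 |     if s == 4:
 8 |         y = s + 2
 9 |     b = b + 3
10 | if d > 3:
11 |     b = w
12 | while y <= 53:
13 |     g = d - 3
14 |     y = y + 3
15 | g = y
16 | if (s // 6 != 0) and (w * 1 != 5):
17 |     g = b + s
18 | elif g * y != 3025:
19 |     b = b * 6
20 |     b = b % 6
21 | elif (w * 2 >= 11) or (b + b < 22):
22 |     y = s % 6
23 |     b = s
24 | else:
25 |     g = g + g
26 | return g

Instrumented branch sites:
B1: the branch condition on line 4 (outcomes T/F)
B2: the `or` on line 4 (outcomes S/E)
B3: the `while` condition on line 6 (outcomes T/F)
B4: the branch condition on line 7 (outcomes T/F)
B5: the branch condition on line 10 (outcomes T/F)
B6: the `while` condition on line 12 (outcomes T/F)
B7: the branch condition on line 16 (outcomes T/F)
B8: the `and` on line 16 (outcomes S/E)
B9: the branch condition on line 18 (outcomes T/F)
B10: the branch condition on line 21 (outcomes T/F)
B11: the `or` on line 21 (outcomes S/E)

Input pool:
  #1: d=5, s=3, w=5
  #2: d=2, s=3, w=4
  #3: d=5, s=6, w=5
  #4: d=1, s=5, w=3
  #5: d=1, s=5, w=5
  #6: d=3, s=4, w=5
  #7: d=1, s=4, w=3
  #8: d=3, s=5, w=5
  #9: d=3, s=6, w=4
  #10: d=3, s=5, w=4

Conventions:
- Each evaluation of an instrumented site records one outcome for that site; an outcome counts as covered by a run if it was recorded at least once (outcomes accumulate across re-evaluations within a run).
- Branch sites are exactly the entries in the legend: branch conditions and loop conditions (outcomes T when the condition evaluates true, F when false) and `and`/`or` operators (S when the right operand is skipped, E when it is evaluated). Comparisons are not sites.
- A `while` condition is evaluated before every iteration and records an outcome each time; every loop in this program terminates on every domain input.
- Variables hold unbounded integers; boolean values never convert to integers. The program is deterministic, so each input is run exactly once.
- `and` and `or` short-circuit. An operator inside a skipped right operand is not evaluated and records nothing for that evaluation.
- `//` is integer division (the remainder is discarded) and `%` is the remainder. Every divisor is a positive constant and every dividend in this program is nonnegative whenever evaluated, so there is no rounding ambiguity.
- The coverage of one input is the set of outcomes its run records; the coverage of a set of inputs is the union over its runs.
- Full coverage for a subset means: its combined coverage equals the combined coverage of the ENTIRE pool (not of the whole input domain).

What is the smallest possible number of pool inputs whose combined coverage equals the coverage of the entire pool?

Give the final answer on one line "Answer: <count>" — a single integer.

run #1 (d=5, s=3, w=5) runs B2->E, B1->T, B3->T, B4->F, B3->T, B4->F, B3->T, B4->F, B3->T, B4->F, B3->F, B5->T, B6->T, B6->T, ...; records B1=T, B2=E, B3=T, B3=F, B4=F, B5=T, B6=T, B6=F, B7=F, B8=S, B9=T
run #2 (d=2, s=3, w=4) runs B2->E, B1->T, B3->T, B4->F, B3->T, B4->F, B3->T, B4->F, B3->T, B4->F, B3->F, B5->F, B6->T, B6->T, ...; records B1=T, B2=E, B3=T, B3=F, B4=F, B5=F, B6=T, B6=F, B7=F, B8=S, B9=T
run #3 (d=5, s=6, w=5) runs B2->E, B1->T, B3->T, B4->F, B3->T, B4->F, B3->T, B4->F, B3->T, B4->F, B3->F, B5->T, B6->F, B8->E, ...; records B1=T, B2=E, B3=T, B3=F, B4=F, B5=T, B6=F, B7=F, B8=E, B9=T
run #4 (d=1, s=5, w=3) runs B2->E, B1->T, B3->T, B4->F, B3->T, B4->F, B3->T, B4->F, B3->T, B4->F, B3->F, B5->F, B6->T, B6->T, ...; records B1=T, B2=E, B3=T, B3=F, B4=F, B5=F, B6=T, B6=F, B7=F, B8=S, B9=F, B10=F, B11=E
run #5 (d=1, s=5, w=5) runs B2->E, B1->T, B3->T, B4->F, B3->T, B4->F, B3->T, B4->F, B3->T, B4->F, B3->F, B5->F, B6->T, B6->T, ...; records B1=T, B2=E, B3=T, B3=F, B4=F, B5=F, B6=T, B6=F, B7=F, B8=S, B9=T
run #6 (d=3, s=4, w=5) runs B2->E, B1->T, B3->T, B4->T, B3->T, B4->T, B3->T, B4->T, B3->T, B4->T, B3->F, B5->F, B6->T, B6->T, ...; records B1=T, B2=E, B3=T, B3=F, B4=T, B5=F, B6=T, B6=F, B7=F, B8=S, B9=T
run #7 (d=1, s=4, w=3) runs B2->E, B1->T, B3->T, B4->T, B3->T, B4->T, B3->T, B4->T, B3->T, B4->T, B3->F, B5->F, B6->T, B6->T, ...; records B1=T, B2=E, B3=T, B3=F, B4=T, B5=F, B6=T, B6=F, B7=F, B8=S, B9=T
run #8 (d=3, s=5, w=5) runs B2->E, B1->T, B3->T, B4->F, B3->T, B4->F, B3->T, B4->F, B3->T, B4->F, B3->F, B5->F, B6->T, B6->T, ...; records B1=T, B2=E, B3=T, B3=F, B4=F, B5=F, B6=T, B6=F, B7=F, B8=S, B9=T
run #9 (d=3, s=6, w=4) runs B2->E, B1->T, B3->T, B4->F, B3->T, B4->F, B3->T, B4->F, B3->T, B4->F, B3->F, B5->F, B6->F, B8->E, ...; records B1=T, B2=E, B3=T, B3=F, B4=F, B5=F, B6=F, B7=T, B8=E
run #10 (d=3, s=5, w=4) runs B2->E, B1->T, B3->T, B4->F, B3->T, B4->F, B3->T, B4->F, B3->T, B4->F, B3->F, B5->F, B6->T, B6->T, ...; records B1=T, B2=E, B3=T, B3=F, B4=F, B5=F, B6=T, B6=F, B7=F, B8=S, B9=T
union over all inputs: B1=T, B2=E, B3=T, B3=F, B4=T, B4=F, B5=T, B5=F, B6=T, B6=F, B7=T, B7=F, B8=S, B8=E, B9=T, B9=F, B10=F, B11=E (18 outcomes)
no size-1 subset reaches all 18 outcomes (best union: 13/18)
no size-2 subset reaches all 18 outcomes (best union: 16/18)
no size-3 subset reaches all 18 outcomes (best union: 17/18)
size 4: inputs {1, 4, 6, 9} cover all 18 outcomes, and no lexicographically smaller subset of this size does

Answer: 4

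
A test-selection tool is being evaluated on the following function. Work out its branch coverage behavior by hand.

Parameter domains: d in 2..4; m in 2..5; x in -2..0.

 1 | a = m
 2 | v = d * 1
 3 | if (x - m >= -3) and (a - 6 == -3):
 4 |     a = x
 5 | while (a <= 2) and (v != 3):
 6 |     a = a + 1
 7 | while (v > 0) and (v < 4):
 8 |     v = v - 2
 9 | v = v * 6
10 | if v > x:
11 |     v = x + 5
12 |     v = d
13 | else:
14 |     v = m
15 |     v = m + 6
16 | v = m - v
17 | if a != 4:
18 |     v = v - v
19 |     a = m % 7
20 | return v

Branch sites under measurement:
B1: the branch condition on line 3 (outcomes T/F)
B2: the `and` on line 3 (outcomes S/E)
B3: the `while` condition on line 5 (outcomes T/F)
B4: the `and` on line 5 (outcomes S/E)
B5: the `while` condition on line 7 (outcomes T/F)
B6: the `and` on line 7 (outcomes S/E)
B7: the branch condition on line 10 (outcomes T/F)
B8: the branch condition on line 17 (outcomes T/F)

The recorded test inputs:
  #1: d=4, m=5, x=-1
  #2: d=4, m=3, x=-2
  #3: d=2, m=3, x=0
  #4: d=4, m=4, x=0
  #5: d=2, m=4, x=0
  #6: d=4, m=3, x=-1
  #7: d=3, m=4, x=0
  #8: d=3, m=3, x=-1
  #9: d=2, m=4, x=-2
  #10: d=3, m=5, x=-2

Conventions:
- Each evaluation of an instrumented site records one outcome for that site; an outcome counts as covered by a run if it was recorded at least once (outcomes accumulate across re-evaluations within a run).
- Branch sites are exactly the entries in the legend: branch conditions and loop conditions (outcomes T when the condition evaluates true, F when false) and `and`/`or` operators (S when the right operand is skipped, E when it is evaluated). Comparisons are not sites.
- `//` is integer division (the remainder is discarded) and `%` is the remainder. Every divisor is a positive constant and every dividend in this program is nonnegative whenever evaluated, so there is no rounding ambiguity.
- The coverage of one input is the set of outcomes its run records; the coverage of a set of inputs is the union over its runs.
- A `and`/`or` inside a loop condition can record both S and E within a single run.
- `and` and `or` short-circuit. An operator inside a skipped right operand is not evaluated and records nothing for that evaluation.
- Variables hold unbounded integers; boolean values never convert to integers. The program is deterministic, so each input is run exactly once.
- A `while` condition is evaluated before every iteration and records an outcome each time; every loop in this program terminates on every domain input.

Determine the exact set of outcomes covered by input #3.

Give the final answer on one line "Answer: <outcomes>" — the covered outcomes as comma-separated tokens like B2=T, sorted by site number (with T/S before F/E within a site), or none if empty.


Event log for input #3 (d=2, m=3, x=0):
  B2->E, B1->T, B4->E, B3->T, B4->E, B3->T, B4->E, B3->T, B4->S, B3->F
  B6->E, B5->T, B6->S, B5->F, B7->F, B8->T
as a set, this run covers: B1=T, B2=E, B3=T, B3=F, B4=S, B4=E, B5=T, B5=F, B6=S, B6=E, B7=F, B8=T
Answer: B1=T, B2=E, B3=T, B3=F, B4=S, B4=E, B5=T, B5=F, B6=S, B6=E, B7=F, B8=T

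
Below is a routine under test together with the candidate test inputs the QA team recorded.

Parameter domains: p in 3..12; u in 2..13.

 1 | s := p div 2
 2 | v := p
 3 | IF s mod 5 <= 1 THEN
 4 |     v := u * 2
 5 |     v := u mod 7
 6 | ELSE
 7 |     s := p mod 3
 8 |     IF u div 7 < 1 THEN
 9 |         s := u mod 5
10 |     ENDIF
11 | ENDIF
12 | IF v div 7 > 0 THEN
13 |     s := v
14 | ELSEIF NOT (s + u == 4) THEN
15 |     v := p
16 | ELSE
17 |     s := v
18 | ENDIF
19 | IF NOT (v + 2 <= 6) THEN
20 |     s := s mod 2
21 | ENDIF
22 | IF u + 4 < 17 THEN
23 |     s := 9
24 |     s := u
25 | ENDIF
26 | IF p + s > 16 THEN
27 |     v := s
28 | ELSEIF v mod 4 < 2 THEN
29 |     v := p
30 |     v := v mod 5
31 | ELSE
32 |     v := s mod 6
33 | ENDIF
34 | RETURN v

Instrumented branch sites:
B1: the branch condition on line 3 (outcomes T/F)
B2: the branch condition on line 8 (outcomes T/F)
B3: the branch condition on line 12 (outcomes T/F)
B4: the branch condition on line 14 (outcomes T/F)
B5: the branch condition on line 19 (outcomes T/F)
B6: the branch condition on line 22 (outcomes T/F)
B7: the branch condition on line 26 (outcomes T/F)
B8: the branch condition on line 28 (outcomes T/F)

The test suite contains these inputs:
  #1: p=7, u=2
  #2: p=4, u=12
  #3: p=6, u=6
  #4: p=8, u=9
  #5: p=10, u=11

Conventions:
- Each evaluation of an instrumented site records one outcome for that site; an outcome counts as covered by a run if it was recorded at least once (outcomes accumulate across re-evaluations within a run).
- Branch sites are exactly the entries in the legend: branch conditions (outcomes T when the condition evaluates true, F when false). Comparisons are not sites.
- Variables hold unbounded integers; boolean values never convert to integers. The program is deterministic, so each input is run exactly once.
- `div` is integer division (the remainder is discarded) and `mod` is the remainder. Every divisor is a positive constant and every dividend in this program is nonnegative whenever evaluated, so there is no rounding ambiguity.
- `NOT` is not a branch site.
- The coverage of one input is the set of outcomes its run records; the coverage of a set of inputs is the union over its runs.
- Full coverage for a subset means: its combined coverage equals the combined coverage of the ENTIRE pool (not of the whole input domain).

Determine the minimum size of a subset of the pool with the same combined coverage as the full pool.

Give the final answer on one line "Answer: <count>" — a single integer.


test 1 (p=7, u=2) hits B1=F, B2=T, B3=T, B5=T, B6=T, B7=F, B8=F
test 2 (p=4, u=12) hits B1=F, B2=F, B3=F, B4=T, B5=F, B6=T, B7=F, B8=T
test 3 (p=6, u=6) hits B1=F, B2=T, B3=F, B4=T, B5=T, B6=T, B7=F, B8=F
test 4 (p=8, u=9) hits B1=F, B2=F, B3=T, B5=T, B6=T, B7=T
test 5 (p=10, u=11) hits B1=T, B3=F, B4=T, B5=T, B6=T, B7=T
the full pool covers 14 outcomes: B1=T, B1=F, B2=T, B2=F, B3=T, B3=F, B4=T, B5=T, B5=F, B6=T, B7=T, B7=F, B8=T, B8=F
checked all size-1 subsets: none covers 14 outcomes (max 8/14)
checked all size-2 subsets: none covers 14 outcomes (max 12/14)
at size 3, {1, 2, 5} reaches all 14 outcomes; every lexicographically earlier size-3 subset fails
Answer: 3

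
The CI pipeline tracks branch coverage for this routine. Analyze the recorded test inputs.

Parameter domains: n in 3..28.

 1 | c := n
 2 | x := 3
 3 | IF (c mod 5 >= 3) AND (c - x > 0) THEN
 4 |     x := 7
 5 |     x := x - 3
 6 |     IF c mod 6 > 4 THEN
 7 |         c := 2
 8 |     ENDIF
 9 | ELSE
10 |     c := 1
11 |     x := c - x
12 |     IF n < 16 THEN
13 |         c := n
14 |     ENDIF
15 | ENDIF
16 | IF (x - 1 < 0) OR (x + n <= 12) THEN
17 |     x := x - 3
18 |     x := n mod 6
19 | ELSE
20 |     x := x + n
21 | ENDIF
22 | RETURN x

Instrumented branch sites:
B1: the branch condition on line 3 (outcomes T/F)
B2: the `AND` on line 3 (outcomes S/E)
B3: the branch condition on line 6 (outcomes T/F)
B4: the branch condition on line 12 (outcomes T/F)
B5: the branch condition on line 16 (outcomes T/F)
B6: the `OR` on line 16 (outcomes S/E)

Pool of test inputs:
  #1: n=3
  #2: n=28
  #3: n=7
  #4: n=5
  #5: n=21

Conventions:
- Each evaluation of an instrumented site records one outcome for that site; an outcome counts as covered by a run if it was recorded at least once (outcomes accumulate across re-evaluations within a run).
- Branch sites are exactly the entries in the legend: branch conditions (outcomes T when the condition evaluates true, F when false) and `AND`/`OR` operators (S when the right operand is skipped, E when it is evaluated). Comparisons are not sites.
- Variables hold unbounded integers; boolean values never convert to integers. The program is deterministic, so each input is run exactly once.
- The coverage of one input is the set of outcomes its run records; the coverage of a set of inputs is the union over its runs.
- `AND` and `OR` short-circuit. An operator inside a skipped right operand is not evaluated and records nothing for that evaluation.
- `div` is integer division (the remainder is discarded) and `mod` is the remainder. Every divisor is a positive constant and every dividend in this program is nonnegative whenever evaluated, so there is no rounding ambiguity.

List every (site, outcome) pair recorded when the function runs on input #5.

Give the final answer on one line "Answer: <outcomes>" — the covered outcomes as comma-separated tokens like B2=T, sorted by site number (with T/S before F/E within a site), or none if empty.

Tracing the run of input #5 (n=21):
  B2->S, B1->F, B4->F, B6->S, B5->T
deduplicating events, the covered set is: B1=F, B2=S, B4=F, B5=T, B6=S

Answer: B1=F, B2=S, B4=F, B5=T, B6=S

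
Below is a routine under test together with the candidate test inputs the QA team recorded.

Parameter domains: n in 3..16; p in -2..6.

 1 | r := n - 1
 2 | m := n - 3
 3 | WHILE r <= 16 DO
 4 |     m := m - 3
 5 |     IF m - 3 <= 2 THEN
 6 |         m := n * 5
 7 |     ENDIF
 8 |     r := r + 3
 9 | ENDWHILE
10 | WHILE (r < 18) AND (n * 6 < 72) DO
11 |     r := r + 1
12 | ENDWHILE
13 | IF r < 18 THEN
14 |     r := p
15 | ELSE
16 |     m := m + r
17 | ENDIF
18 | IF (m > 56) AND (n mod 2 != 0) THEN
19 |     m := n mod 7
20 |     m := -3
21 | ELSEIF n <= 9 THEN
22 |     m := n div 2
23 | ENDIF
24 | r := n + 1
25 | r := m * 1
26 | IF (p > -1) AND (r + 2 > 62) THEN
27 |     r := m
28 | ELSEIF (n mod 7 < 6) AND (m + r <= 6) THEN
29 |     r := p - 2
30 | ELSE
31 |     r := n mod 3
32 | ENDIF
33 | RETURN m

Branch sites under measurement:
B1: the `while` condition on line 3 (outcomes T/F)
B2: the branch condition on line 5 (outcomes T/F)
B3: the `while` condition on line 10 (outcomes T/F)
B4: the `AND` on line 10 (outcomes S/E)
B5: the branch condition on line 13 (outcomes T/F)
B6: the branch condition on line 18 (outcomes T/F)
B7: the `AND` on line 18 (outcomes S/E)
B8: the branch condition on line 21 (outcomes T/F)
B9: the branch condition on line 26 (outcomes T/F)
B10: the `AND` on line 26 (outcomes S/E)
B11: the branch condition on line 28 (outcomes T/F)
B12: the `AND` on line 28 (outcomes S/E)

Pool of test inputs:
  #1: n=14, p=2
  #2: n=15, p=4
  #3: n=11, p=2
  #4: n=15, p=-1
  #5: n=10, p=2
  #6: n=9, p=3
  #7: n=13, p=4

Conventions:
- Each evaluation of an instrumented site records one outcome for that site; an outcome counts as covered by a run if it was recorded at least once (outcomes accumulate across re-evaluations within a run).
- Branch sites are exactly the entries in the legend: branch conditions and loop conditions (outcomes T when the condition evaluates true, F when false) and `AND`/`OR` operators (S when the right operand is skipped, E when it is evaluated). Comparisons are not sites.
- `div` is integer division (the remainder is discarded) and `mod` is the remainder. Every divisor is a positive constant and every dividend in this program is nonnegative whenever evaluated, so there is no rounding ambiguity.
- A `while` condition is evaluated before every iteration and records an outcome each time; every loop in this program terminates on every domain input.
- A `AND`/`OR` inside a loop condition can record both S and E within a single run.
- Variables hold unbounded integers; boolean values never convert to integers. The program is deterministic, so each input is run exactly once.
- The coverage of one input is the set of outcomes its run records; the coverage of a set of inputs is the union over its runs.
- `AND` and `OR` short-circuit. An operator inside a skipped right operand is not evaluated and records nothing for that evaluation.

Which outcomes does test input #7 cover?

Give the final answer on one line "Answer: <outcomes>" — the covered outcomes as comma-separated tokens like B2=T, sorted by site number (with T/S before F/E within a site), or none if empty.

Tracing the run of input #7 (n=13, p=4):
  B1->T, B2->F, B1->T, B2->T, B1->F, B4->S, B3->F, B5->F, B7->E, B6->T
  B10->E, B9->F, B12->S, B11->F
collecting distinct outcomes: B1=T, B1=F, B2=T, B2=F, B3=F, B4=S, B5=F, B6=T, B7=E, B9=F, B10=E, B11=F, B12=S

Answer: B1=T, B1=F, B2=T, B2=F, B3=F, B4=S, B5=F, B6=T, B7=E, B9=F, B10=E, B11=F, B12=S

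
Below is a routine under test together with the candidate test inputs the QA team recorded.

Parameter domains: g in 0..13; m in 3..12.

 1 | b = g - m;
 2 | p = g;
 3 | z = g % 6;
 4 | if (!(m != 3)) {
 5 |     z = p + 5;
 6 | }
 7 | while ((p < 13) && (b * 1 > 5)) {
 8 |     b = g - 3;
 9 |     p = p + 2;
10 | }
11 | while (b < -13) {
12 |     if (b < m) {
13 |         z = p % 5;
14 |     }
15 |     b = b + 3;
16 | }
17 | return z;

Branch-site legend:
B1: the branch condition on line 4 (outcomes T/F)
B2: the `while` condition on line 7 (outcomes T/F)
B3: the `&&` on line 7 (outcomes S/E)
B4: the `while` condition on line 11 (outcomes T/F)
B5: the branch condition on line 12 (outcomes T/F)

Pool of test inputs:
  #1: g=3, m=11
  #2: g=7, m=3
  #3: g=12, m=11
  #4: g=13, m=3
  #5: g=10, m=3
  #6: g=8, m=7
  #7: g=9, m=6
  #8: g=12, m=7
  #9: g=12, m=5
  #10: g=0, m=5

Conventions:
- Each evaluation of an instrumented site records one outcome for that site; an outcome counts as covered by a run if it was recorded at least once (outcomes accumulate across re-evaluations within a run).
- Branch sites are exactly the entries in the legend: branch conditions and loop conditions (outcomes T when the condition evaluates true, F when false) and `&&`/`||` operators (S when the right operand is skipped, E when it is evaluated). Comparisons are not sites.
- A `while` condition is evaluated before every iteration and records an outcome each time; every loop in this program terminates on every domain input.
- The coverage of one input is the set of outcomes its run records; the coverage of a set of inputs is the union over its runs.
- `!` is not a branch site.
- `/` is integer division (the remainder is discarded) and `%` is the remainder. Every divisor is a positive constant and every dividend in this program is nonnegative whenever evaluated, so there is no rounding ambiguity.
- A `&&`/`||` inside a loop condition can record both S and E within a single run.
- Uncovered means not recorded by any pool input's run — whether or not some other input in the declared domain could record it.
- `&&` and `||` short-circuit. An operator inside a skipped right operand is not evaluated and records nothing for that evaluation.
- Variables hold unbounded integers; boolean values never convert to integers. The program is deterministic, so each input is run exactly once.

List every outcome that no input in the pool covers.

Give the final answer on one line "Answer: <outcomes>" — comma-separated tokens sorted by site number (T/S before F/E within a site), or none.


input #1, g=3, m=11: outcomes B1=F, B2=F, B3=E, B4=F
input #2, g=7, m=3: outcomes B1=T, B2=F, B3=E, B4=F
input #3, g=12, m=11: outcomes B1=F, B2=F, B3=E, B4=F
input #4, g=13, m=3: outcomes B1=T, B2=F, B3=S, B4=F
input #5, g=10, m=3: outcomes B1=T, B2=T, B2=F, B3=S, B3=E, B4=F
input #6, g=8, m=7: outcomes B1=F, B2=F, B3=E, B4=F
input #7, g=9, m=6: outcomes B1=F, B2=F, B3=E, B4=F
input #8, g=12, m=7: outcomes B1=F, B2=F, B3=E, B4=F
input #9, g=12, m=5: outcomes B1=F, B2=T, B2=F, B3=S, B3=E, B4=F
input #10, g=0, m=5: outcomes B1=F, B2=F, B3=E, B4=F
union over the pool: B1=T, B1=F, B2=T, B2=F, B3=S, B3=E, B4=F
uncovered (3 of 10): B4=T, B5=T, B5=F
Answer: B4=T, B5=T, B5=F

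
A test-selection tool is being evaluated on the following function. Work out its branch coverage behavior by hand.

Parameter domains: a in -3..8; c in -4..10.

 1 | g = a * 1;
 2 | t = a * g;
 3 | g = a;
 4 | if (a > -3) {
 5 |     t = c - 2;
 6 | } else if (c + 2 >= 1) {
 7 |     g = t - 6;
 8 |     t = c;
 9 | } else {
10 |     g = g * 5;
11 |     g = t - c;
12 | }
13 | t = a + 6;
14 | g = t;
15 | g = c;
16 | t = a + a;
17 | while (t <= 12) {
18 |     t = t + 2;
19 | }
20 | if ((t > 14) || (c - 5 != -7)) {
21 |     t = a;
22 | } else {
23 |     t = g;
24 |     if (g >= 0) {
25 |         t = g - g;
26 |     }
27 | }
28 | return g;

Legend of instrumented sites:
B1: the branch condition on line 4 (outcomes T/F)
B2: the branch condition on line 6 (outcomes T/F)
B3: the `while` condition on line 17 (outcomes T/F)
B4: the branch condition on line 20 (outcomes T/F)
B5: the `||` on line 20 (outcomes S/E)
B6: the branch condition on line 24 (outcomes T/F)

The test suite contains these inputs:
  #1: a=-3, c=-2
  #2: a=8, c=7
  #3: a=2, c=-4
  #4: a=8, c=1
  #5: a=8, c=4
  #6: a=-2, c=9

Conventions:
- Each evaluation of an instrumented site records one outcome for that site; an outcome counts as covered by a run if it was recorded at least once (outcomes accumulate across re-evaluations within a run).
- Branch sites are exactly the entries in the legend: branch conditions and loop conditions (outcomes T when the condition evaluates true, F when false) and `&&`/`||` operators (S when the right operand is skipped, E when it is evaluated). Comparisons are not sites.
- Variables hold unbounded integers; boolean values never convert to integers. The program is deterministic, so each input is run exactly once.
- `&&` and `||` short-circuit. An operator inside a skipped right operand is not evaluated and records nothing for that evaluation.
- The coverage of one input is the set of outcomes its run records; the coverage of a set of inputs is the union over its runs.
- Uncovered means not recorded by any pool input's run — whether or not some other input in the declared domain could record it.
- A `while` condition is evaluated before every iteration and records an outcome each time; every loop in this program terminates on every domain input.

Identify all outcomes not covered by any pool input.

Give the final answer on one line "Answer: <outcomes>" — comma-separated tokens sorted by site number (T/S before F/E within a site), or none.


test 1 (a=-3, c=-2) fires B1->F, B2->F, B3->T, B3->T, B3->T, B3->T, B3->T, B3->T, B3->T, B3->T, B3->T, B3->T, B3->F, B5->E, ...; hits B1=F, B2=F, B3=T, B3=F, B4=F, B5=E, B6=F
test 2 (a=8, c=7) fires B1->T, B3->F, B5->S, B4->T; hits B1=T, B3=F, B4=T, B5=S
test 3 (a=2, c=-4) fires B1->T, B3->T, B3->T, B3->T, B3->T, B3->T, B3->F, B5->E, B4->T; hits B1=T, B3=T, B3=F, B4=T, B5=E
test 4 (a=8, c=1) fires B1->T, B3->F, B5->S, B4->T; hits B1=T, B3=F, B4=T, B5=S
test 5 (a=8, c=4) fires B1->T, B3->F, B5->S, B4->T; hits B1=T, B3=F, B4=T, B5=S
test 6 (a=-2, c=9) fires B1->T, B3->T, B3->T, B3->T, B3->T, B3->T, B3->T, B3->T, B3->T, B3->T, B3->F, B5->E, B4->T; hits B1=T, B3=T, B3=F, B4=T, B5=E
union over the pool: B1=T, B1=F, B2=F, B3=T, B3=F, B4=T, B4=F, B5=S, B5=E, B6=F
uncovered (2 of 12): B2=T, B6=T
Answer: B2=T, B6=T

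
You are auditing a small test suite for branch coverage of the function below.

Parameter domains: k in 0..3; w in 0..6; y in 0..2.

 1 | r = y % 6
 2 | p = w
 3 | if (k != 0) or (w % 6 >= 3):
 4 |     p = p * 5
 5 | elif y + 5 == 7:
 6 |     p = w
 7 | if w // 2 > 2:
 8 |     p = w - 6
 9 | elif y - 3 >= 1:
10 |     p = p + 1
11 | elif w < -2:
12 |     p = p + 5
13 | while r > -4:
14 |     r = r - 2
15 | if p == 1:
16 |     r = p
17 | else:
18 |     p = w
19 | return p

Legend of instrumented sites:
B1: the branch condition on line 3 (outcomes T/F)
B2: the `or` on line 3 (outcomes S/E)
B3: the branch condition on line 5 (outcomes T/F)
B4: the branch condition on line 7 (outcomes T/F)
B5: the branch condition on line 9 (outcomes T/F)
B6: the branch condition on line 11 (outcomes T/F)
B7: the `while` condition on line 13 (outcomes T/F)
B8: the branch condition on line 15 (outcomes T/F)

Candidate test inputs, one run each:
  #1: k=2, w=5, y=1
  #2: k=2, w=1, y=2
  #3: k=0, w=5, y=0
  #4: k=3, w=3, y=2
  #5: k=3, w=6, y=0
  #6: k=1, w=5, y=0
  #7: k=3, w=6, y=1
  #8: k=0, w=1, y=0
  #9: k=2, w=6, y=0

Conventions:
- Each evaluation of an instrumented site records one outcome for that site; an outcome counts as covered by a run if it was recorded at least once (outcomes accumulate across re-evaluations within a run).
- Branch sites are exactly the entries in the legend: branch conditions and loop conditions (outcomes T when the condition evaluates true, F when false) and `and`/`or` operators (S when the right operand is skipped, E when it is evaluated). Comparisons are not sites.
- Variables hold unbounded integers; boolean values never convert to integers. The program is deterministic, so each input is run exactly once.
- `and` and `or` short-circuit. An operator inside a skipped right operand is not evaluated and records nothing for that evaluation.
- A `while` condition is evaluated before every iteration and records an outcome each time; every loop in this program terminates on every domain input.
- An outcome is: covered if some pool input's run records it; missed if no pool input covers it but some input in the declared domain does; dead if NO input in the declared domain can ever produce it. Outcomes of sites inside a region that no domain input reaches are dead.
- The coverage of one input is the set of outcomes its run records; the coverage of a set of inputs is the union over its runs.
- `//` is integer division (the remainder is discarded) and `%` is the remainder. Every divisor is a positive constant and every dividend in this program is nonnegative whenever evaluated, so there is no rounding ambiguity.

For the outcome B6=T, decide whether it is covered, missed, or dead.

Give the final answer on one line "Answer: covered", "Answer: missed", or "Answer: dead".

no pool input records B6=T
checking all 84 inputs in the declared domain: B6=T is never recorded -> dead

Answer: dead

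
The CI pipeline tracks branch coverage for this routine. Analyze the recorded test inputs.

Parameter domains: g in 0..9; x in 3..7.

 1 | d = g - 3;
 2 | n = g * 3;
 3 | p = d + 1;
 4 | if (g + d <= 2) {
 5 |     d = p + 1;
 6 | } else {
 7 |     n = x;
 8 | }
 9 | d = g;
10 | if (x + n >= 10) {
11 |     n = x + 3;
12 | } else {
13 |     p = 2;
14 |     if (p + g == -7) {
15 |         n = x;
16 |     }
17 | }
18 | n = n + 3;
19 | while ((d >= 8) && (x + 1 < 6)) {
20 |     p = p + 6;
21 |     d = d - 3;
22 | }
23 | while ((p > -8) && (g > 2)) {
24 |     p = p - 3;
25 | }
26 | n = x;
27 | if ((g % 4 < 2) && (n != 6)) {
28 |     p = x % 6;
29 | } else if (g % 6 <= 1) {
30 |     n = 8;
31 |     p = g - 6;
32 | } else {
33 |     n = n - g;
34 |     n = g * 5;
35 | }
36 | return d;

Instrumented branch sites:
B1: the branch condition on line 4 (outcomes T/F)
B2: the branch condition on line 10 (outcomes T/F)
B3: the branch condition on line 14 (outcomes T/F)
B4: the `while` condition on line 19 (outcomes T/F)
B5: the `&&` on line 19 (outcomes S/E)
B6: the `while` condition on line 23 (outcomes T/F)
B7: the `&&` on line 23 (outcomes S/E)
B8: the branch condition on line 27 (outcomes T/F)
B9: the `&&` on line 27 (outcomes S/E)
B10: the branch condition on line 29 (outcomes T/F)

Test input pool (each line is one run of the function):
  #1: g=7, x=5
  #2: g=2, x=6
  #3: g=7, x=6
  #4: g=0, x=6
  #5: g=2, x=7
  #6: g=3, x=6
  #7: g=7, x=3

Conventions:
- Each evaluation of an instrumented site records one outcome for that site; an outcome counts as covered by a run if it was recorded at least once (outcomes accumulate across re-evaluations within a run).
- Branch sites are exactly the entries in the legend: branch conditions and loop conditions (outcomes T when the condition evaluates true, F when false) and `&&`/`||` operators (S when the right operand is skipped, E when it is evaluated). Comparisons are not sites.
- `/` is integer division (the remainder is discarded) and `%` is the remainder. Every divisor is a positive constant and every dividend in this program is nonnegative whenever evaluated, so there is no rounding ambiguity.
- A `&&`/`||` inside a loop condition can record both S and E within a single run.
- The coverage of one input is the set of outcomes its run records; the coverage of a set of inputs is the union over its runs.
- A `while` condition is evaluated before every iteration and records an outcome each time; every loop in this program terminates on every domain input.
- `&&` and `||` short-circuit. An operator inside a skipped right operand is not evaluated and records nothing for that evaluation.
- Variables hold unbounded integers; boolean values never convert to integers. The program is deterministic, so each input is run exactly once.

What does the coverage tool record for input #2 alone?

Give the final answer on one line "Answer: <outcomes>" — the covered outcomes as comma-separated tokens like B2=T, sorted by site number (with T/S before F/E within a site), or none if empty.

Simulating input #2 (g=2, x=6) step by step:
  B1->T, B2->T, B5->S, B4->F, B7->E, B6->F, B9->S, B8->F, B10->F
as a set, this run covers: B1=T, B2=T, B4=F, B5=S, B6=F, B7=E, B8=F, B9=S, B10=F

Answer: B1=T, B2=T, B4=F, B5=S, B6=F, B7=E, B8=F, B9=S, B10=F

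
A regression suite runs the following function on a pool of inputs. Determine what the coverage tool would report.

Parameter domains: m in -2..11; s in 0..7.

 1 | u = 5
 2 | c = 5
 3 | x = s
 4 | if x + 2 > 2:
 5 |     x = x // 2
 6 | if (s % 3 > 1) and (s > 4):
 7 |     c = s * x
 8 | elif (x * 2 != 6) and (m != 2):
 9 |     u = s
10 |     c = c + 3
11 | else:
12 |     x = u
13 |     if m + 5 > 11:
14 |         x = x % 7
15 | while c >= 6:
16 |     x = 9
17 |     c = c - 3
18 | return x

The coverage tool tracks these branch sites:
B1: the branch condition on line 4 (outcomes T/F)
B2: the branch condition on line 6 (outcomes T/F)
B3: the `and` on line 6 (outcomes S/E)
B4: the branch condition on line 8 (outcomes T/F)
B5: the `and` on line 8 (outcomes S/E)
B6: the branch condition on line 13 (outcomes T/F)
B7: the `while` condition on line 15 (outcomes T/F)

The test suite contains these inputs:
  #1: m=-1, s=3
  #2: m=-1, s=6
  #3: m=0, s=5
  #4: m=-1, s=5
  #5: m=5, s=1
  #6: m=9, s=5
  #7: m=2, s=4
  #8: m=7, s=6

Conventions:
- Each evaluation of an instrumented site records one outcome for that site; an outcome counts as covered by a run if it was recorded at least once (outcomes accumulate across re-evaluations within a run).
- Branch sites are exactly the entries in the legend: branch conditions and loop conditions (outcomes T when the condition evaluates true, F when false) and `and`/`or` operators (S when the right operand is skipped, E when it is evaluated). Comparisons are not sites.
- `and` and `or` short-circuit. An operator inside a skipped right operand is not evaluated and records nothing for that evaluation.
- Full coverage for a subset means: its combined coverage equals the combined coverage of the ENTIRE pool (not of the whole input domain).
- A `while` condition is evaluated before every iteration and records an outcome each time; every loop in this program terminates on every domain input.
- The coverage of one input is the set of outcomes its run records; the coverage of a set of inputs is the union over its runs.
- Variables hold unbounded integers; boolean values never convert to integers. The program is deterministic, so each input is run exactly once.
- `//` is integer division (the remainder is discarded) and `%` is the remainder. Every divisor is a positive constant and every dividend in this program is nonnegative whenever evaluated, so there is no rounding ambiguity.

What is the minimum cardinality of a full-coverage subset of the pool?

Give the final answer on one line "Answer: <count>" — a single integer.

input #1 (m=-1, s=3): events B1->T, B3->S, B2->F, B5->E, B4->T, B7->T, B7->F; covers B1=T, B2=F, B3=S, B4=T, B5=E, B7=T, B7=F
input #2 (m=-1, s=6): events B1->T, B3->S, B2->F, B5->S, B4->F, B6->F, B7->F; covers B1=T, B2=F, B3=S, B4=F, B5=S, B6=F, B7=F
input #3 (m=0, s=5): events B1->T, B3->E, B2->T, B7->T, B7->T, B7->F; covers B1=T, B2=T, B3=E, B7=T, B7=F
input #4 (m=-1, s=5): events B1->T, B3->E, B2->T, B7->T, B7->T, B7->F; covers B1=T, B2=T, B3=E, B7=T, B7=F
input #5 (m=5, s=1): events B1->T, B3->S, B2->F, B5->E, B4->T, B7->T, B7->F; covers B1=T, B2=F, B3=S, B4=T, B5=E, B7=T, B7=F
input #6 (m=9, s=5): events B1->T, B3->E, B2->T, B7->T, B7->T, B7->F; covers B1=T, B2=T, B3=E, B7=T, B7=F
input #7 (m=2, s=4): events B1->T, B3->S, B2->F, B5->E, B4->F, B6->F, B7->F; covers B1=T, B2=F, B3=S, B4=F, B5=E, B6=F, B7=F
input #8 (m=7, s=6): events B1->T, B3->S, B2->F, B5->S, B4->F, B6->T, B7->F; covers B1=T, B2=F, B3=S, B4=F, B5=S, B6=T, B7=F
union over all inputs: B1=T, B2=T, B2=F, B3=S, B3=E, B4=T, B4=F, B5=S, B5=E, B6=T, B6=F, B7=T, B7=F (13 outcomes)
checked all size-1 subsets: none covers 13 outcomes (max 7/13)
checked all size-2 subsets: none covers 13 outcomes (max 10/13)
checked all size-3 subsets: none covers 13 outcomes (max 12/13)
at size 4, {1, 2, 3, 8} reaches all 13 outcomes; every lexicographically earlier size-4 subset fails

Answer: 4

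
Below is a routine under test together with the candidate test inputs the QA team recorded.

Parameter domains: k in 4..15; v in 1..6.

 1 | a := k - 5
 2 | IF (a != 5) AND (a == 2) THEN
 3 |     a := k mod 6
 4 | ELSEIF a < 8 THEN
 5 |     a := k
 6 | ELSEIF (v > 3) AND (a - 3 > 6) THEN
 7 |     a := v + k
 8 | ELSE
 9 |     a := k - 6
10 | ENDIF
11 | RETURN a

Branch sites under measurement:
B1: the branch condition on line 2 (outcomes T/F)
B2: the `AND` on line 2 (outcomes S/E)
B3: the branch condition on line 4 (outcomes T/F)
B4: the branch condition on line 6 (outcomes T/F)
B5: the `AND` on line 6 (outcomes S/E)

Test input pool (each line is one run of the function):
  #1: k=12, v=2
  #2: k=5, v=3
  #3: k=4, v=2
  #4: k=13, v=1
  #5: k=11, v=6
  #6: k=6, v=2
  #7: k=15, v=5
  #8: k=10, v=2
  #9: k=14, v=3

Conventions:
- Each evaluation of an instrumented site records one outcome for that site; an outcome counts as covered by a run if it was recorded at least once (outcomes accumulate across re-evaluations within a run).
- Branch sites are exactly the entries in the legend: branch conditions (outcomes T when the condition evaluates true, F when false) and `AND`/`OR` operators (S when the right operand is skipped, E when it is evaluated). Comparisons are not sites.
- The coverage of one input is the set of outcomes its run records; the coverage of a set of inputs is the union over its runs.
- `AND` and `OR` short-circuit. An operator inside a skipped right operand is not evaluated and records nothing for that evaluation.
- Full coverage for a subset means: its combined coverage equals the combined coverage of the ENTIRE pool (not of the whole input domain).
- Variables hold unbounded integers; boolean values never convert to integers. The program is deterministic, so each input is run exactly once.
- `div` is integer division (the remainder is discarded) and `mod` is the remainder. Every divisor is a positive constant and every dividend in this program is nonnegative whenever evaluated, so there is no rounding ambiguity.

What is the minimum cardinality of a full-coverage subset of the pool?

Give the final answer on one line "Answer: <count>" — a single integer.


run #1 (k=12, v=2) runs B2->E, B1->F, B3->T; records B1=F, B2=E, B3=T
run #2 (k=5, v=3) runs B2->E, B1->F, B3->T; records B1=F, B2=E, B3=T
run #3 (k=4, v=2) runs B2->E, B1->F, B3->T; records B1=F, B2=E, B3=T
run #4 (k=13, v=1) runs B2->E, B1->F, B3->F, B5->S, B4->F; records B1=F, B2=E, B3=F, B4=F, B5=S
run #5 (k=11, v=6) runs B2->E, B1->F, B3->T; records B1=F, B2=E, B3=T
run #6 (k=6, v=2) runs B2->E, B1->F, B3->T; records B1=F, B2=E, B3=T
run #7 (k=15, v=5) runs B2->E, B1->F, B3->F, B5->E, B4->T; records B1=F, B2=E, B3=F, B4=T, B5=E
run #8 (k=10, v=2) runs B2->S, B1->F, B3->T; records B1=F, B2=S, B3=T
run #9 (k=14, v=3) runs B2->E, B1->F, B3->F, B5->S, B4->F; records B1=F, B2=E, B3=F, B4=F, B5=S
pool-wide coverage (9 outcomes): B1=F, B2=S, B2=E, B3=T, B3=F, B4=T, B4=F, B5=S, B5=E
size 1 is not enough: best union over all size-1 subsets is 5/9
size 2 is not enough: best union over all size-2 subsets is 7/9
at size 3, {4, 7, 8} reaches all 9 outcomes; every lexicographically earlier size-3 subset fails
Answer: 3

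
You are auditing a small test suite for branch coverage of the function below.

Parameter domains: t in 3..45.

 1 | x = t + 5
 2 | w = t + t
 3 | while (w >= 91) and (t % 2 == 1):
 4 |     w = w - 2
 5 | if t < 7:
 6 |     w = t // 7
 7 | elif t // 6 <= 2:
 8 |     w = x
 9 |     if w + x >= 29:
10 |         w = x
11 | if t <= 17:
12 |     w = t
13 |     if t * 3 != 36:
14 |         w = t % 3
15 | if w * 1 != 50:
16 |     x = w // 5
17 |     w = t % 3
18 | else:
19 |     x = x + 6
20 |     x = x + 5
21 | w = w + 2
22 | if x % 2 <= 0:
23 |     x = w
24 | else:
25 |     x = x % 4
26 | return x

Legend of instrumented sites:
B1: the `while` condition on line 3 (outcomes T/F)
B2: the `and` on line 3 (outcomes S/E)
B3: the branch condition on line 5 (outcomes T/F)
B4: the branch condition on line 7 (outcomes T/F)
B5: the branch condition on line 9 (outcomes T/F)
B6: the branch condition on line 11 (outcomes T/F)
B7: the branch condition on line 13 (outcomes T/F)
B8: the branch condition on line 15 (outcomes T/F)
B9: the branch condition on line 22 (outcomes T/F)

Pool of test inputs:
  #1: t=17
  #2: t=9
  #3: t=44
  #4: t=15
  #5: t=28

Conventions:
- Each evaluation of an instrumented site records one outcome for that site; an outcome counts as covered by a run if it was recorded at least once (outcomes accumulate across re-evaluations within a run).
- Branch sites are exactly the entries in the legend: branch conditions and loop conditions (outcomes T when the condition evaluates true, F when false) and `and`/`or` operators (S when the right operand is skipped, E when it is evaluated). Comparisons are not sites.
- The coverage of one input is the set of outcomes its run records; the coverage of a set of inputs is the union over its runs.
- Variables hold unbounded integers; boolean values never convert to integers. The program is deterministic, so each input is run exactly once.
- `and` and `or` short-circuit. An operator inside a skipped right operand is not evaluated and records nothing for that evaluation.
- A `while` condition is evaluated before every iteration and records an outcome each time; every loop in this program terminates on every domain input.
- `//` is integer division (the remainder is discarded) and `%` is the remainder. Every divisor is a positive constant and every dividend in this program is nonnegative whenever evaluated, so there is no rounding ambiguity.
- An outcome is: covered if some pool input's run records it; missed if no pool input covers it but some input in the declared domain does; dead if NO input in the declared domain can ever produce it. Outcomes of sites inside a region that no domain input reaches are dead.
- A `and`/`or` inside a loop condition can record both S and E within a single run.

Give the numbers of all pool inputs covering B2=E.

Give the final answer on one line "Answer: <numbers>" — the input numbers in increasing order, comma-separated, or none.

input #1 (t=17): never hits B2=E
input #2 (t=9): never hits B2=E
input #3 (t=44): never hits B2=E
input #4 (t=15): never hits B2=E
input #5 (t=28): never hits B2=E

Answer: none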